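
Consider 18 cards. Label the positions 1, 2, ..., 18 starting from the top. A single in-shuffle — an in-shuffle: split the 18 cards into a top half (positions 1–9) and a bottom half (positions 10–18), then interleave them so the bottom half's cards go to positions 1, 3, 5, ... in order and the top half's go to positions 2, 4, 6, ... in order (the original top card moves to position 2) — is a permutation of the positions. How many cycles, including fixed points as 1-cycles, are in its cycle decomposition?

Trace each unvisited position around until it returns:
(1 2 4 8 16 13 ... len 18)
1 cycle in total.

1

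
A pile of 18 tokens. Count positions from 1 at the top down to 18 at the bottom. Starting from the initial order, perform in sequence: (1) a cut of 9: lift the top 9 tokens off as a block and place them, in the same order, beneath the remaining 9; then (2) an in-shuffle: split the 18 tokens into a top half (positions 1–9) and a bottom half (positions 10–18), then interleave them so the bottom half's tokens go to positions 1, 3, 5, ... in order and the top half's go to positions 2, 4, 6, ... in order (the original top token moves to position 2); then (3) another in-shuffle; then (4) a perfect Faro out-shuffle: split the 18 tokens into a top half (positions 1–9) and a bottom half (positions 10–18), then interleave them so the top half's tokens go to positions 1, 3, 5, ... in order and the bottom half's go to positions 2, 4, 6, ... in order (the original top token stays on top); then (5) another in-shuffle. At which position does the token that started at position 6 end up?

Track the token from position 6 forward through each operation:
  after op 1 (cut 9): 6 → 15
  after op 2 (in-shuffle): 15 → 11
  after op 3 (in-shuffle): 11 → 3
  after op 4 (out-shuffle): 3 → 5
  after op 5 (in-shuffle): 5 → 10

10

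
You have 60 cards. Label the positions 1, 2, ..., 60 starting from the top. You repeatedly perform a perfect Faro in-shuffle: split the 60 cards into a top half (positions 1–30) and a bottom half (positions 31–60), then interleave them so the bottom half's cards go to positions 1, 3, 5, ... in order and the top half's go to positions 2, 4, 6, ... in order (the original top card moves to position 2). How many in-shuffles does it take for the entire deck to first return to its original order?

60

The in-shuffle permutes the 60 positions with cycle lengths [60].
Every card is home exactly when every cycle has completed a whole number of laps, i.e. after lcm(60) = 60 in-shuffles.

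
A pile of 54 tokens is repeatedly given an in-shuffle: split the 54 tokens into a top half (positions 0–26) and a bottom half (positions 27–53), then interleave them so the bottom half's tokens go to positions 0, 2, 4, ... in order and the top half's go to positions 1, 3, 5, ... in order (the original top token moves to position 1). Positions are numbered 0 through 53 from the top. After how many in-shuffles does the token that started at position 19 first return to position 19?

10

Follow position 19 under repeated in-shuffles:
19 → 39 → 24 → 49 → 44 → 34 → 14 → 29 → 4 → 9 → 19
It first returns after 10 in-shuffles.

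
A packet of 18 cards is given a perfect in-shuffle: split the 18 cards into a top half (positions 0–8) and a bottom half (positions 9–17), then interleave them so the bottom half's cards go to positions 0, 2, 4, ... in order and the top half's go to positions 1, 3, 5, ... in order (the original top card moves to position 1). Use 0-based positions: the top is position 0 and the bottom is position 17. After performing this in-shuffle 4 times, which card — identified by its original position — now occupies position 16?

Work backwards from position 16, undoing one in-shuffle at a time:
16 ← 17 ← 8 ← 13 ← 6
So the card now at position 16 started at position 6.

6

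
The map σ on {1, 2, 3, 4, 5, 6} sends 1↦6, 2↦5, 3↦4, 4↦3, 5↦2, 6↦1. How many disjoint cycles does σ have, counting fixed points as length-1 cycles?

3

Cycle decomposition: (1 6) (2 5) (3 4).
3 cycles.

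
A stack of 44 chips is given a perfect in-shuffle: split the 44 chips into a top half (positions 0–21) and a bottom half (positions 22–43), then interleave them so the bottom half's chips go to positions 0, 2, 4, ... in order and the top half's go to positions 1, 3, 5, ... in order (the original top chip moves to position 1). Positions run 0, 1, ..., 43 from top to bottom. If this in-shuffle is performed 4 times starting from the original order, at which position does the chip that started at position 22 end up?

7

Track the chip's position through each in-shuffle:
22 → 0 → 1 → 3 → 7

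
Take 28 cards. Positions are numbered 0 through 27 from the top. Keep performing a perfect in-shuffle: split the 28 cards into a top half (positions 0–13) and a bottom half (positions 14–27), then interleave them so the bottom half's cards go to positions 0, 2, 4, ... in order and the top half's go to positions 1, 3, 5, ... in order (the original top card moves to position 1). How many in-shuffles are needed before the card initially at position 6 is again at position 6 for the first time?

Follow position 6 under repeated in-shuffles:
6 → 13 → 27 → 26 → 24 → 20 → 12 → 25 → ... → 6 (length 28)
It first returns after 28 in-shuffles.

28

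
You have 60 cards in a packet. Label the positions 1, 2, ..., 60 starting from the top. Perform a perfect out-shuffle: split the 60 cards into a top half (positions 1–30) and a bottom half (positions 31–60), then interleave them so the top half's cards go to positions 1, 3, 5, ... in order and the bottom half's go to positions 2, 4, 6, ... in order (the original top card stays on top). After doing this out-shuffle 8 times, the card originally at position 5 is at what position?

Track the card's position through each out-shuffle:
5 → 9 → 17 → 33 → 6 → 11 → 21 → 41 → 22

22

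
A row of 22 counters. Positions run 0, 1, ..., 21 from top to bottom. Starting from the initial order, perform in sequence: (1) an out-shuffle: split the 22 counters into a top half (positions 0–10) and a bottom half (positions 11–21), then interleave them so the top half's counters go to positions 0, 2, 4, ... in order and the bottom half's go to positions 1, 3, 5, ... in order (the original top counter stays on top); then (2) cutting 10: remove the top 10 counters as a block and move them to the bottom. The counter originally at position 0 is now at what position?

12

Track the counter from position 0 forward through each operation:
  after op 1 (out-shuffle): 0 → 0
  after op 2 (cut 10): 0 → 12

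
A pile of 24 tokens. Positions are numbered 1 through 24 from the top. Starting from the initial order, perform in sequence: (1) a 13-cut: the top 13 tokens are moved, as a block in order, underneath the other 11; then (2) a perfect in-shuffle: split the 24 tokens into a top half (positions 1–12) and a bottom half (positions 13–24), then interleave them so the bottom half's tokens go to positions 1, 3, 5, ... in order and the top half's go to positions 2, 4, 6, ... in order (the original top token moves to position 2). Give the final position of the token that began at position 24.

22

Track the token from position 24 forward through each operation:
  after op 1 (cut 13): 24 → 11
  after op 2 (in-shuffle): 11 → 22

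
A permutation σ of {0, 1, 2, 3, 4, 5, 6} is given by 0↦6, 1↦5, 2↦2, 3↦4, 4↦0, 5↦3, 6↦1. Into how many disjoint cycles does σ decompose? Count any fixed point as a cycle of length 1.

Cycle decomposition: (0 6 1 5 3 4) (2).
2 cycles.

2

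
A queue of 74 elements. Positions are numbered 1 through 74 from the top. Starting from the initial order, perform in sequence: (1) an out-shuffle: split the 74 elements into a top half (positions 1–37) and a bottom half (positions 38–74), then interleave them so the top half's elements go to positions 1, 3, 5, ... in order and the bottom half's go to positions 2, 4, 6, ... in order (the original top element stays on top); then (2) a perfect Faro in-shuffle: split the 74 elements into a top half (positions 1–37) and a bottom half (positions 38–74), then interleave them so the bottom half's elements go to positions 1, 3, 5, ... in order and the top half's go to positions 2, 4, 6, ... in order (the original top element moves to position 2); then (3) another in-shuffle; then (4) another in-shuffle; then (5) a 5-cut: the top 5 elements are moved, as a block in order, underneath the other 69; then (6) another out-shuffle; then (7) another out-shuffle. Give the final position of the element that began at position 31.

Track the element from position 31 forward through each operation:
  after op 1 (out-shuffle): 31 → 61
  after op 2 (in-shuffle): 61 → 47
  after op 3 (in-shuffle): 47 → 19
  after op 4 (in-shuffle): 19 → 38
  after op 5 (cut 5): 38 → 33
  after op 6 (out-shuffle): 33 → 65
  after op 7 (out-shuffle): 65 → 56

56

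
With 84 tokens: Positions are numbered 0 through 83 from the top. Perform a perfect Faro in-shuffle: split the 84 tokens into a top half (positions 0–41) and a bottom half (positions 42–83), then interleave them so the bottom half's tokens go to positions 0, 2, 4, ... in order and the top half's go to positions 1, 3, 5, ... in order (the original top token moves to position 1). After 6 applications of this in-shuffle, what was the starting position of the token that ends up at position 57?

61

Work backwards from position 57, undoing one in-shuffle at a time:
57 ← 28 ← 56 ← 70 ← 77 ← 38 ← 61
So the token now at position 57 started at position 61.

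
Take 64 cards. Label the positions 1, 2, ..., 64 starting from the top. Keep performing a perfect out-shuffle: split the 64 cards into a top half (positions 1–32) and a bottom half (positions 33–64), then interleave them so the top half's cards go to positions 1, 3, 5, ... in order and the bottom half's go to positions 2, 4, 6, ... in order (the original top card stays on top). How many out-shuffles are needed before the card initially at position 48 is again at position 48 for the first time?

Follow position 48 under repeated out-shuffles:
48 → 32 → 63 → 62 → 60 → 56 → 48
It first returns after 6 out-shuffles.

6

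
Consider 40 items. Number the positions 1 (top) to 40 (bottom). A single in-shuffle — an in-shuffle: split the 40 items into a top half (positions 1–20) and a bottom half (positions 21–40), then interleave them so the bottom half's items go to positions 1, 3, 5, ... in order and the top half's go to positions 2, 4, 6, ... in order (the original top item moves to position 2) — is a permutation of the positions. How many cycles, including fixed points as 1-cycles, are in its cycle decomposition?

Trace each unvisited position around until it returns:
(1 2 4 8 16 32 ... len 20) (3 6 12 24 7 14 ... len 20)
2 cycles in total.

2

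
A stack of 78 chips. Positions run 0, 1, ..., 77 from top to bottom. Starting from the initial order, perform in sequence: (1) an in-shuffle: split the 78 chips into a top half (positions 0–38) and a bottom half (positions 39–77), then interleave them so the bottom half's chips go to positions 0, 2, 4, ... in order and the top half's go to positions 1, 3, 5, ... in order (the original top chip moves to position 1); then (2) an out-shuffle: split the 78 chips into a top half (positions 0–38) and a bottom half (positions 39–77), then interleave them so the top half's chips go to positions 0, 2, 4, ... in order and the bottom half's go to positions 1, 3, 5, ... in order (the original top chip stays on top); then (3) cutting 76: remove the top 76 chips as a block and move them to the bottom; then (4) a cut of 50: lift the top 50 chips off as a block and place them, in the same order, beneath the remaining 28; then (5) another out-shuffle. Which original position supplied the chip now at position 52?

18

Undo the operations in reverse order, starting from position 52:
  undo op 5 (out-shuffle, from top half): 52 ← 26
  undo op 4 (cut 50): 26 ← 76
  undo op 3 (cut 76): 76 ← 74
  undo op 2 (out-shuffle, from top half): 74 ← 37
  undo op 1 (in-shuffle, from top half): 37 ← 18
So the chip at position 52 came from original position 18.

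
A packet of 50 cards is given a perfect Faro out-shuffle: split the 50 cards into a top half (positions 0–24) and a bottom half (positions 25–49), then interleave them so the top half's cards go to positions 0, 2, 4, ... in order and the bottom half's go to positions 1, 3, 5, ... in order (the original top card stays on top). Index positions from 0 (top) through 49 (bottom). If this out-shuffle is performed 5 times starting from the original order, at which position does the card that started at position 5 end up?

Track the card's position through each out-shuffle:
5 → 10 → 20 → 40 → 31 → 13

13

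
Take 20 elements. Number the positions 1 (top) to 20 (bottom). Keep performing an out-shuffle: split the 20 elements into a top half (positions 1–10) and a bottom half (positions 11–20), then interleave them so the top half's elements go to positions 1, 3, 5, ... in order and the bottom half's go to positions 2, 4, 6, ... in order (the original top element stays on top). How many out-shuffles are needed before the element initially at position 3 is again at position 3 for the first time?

18

Follow position 3 under repeated out-shuffles:
3 → 5 → 9 → 17 → 14 → 8 → 15 → 10 → 19 → 18 → 16 → 12 → 4 → 7 → 13 → 6 → 11 → 2 → 3
It first returns after 18 out-shuffles.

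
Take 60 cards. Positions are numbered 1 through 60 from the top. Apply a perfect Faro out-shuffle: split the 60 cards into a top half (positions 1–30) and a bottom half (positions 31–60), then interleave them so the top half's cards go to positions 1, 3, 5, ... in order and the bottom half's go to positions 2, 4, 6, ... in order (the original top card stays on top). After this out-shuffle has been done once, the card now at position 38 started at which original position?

Work backwards from position 38, undoing one out-shuffle at a time:
38 ← 49
So the card now at position 38 started at position 49.

49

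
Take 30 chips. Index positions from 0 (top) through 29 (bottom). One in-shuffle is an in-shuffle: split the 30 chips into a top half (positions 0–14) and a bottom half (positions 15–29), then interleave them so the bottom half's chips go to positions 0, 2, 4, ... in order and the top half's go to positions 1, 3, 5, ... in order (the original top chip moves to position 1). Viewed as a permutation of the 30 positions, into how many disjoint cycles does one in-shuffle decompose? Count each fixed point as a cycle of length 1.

6

Trace each unvisited position around until it returns:
(0 1 3 7 15) (2 5 11 23 16) (4 9 19 8 17) (6 13 27 24 18) (10 21 12 25 20) (14 29 28 26 22)
6 cycles in total.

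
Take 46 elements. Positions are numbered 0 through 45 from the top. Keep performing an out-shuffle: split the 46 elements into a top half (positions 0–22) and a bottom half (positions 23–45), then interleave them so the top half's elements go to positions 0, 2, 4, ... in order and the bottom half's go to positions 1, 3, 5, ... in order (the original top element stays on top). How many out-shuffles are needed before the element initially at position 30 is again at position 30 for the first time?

2

Follow position 30 under repeated out-shuffles:
30 → 15 → 30
It first returns after 2 out-shuffles.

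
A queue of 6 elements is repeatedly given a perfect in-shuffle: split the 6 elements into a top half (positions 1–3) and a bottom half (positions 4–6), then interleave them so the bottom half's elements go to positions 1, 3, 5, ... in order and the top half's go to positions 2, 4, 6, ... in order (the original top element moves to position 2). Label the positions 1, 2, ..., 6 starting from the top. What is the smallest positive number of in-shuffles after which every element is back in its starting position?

The in-shuffle permutes the 6 positions with cycle lengths [3, 3].
Every element is home exactly when every cycle has completed a whole number of laps, i.e. after lcm(3) = 3 in-shuffles.

3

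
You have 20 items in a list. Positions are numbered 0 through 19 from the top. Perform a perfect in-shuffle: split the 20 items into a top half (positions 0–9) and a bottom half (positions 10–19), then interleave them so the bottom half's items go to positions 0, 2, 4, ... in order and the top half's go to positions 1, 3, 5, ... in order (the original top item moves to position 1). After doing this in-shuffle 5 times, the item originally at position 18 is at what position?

19

Track the item's position through each in-shuffle:
18 → 16 → 12 → 4 → 9 → 19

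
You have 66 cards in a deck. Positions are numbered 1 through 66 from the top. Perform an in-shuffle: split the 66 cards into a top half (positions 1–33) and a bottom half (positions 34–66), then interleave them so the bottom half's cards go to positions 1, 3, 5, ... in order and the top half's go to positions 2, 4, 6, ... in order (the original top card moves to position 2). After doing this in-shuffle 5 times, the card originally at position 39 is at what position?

42

Track the card's position through each in-shuffle:
39 → 11 → 22 → 44 → 21 → 42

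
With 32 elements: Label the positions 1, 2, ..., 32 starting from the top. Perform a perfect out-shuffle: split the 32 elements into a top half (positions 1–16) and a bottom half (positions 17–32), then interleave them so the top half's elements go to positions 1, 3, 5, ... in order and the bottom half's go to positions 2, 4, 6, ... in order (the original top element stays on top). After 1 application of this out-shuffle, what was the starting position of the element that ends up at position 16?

24

Work backwards from position 16, undoing one out-shuffle at a time:
16 ← 24
So the element now at position 16 started at position 24.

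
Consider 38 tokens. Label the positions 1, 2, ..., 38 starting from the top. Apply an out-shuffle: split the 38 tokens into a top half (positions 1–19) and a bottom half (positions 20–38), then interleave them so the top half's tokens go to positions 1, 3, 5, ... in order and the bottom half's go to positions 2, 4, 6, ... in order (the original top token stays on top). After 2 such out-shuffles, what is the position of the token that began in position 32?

14

Track the token's position through each out-shuffle:
32 → 26 → 14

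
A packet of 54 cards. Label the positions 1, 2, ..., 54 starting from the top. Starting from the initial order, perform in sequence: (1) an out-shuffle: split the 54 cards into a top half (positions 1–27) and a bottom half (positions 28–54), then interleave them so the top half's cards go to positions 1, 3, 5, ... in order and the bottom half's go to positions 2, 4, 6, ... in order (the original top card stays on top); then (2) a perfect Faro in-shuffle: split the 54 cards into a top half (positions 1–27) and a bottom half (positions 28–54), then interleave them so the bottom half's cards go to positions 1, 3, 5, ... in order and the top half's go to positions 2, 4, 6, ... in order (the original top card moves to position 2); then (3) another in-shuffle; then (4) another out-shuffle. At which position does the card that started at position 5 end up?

18

Track the card from position 5 forward through each operation:
  after op 1 (out-shuffle): 5 → 9
  after op 2 (in-shuffle): 9 → 18
  after op 3 (in-shuffle): 18 → 36
  after op 4 (out-shuffle): 36 → 18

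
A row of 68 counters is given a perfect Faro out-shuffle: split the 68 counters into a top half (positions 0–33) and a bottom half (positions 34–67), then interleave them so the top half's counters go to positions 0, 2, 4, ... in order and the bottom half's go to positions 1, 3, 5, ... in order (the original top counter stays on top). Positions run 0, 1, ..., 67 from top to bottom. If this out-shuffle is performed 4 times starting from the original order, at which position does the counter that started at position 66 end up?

Track the counter's position through each out-shuffle:
66 → 65 → 63 → 59 → 51

51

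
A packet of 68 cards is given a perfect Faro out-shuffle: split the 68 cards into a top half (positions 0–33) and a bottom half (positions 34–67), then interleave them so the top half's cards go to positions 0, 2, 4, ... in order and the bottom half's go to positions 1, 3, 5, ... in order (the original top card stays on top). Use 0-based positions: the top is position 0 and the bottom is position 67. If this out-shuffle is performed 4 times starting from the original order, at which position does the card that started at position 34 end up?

8

Track the card's position through each out-shuffle:
34 → 1 → 2 → 4 → 8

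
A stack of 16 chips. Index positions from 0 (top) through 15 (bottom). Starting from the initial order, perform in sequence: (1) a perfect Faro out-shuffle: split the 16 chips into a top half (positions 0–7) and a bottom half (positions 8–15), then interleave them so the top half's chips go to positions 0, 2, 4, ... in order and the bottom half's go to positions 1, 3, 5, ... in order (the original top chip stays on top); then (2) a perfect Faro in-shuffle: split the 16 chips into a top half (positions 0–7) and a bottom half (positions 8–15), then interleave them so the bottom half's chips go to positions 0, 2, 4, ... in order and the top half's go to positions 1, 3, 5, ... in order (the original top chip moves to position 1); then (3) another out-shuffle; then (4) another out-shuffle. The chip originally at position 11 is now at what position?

Track the chip from position 11 forward through each operation:
  after op 1 (out-shuffle): 11 → 7
  after op 2 (in-shuffle): 7 → 15
  after op 3 (out-shuffle): 15 → 15
  after op 4 (out-shuffle): 15 → 15

15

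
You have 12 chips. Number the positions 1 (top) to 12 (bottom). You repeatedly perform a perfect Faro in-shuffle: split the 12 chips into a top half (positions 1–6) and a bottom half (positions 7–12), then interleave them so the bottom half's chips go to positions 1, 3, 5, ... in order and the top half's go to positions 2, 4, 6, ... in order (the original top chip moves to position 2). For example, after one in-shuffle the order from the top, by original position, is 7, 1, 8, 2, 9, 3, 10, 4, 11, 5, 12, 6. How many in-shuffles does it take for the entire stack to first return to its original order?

The in-shuffle permutes the 12 positions with cycle lengths [12].
Every chip is home exactly when every cycle has completed a whole number of laps, i.e. after lcm(12) = 12 in-shuffles.

12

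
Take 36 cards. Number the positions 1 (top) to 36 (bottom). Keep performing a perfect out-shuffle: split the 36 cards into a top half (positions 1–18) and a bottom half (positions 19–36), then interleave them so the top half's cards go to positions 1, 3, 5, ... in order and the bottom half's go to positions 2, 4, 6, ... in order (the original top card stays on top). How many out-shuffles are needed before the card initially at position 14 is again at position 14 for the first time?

Follow position 14 under repeated out-shuffles:
14 → 27 → 18 → 35 → 34 → 32 → 28 → 20 → 4 → 7 → 13 → 25 → 14
It first returns after 12 out-shuffles.

12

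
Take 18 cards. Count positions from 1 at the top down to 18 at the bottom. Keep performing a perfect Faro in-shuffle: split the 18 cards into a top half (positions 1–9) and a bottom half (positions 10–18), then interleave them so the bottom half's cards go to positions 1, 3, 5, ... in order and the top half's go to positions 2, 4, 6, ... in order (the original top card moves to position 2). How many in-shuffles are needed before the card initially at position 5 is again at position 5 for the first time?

18

Follow position 5 under repeated in-shuffles:
5 → 10 → 1 → 2 → 4 → 8 → 16 → 13 → 7 → 14 → 9 → 18 → 17 → 15 → 11 → 3 → 6 → 12 → 5
It first returns after 18 in-shuffles.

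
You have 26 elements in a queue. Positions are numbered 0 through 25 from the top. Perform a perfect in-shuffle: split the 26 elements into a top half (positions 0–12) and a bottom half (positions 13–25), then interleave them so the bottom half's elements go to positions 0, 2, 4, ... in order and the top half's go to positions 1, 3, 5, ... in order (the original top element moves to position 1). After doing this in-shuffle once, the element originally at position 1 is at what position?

3

Track the element's position through each in-shuffle:
1 → 3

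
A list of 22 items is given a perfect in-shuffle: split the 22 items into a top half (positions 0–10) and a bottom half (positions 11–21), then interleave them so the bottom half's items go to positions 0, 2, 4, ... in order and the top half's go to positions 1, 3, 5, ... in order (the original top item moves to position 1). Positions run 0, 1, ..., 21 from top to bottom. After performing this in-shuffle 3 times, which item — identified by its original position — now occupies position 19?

13

Work backwards from position 19, undoing one in-shuffle at a time:
19 ← 9 ← 4 ← 13
So the item now at position 19 started at position 13.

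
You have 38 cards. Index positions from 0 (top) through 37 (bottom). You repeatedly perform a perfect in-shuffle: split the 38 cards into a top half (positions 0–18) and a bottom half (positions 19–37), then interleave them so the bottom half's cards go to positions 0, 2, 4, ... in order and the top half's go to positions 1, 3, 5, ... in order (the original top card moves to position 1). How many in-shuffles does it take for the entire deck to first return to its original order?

12

The in-shuffle permutes the 38 positions with cycle lengths [2, 12, 12, 12].
Every card is home exactly when every cycle has completed a whole number of laps, i.e. after lcm(2, 12) = 12 in-shuffles.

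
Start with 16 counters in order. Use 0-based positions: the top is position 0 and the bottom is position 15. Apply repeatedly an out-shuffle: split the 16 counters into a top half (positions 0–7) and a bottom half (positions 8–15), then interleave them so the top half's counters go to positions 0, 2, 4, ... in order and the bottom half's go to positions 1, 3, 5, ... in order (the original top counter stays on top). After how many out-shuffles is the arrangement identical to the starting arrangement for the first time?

The out-shuffle permutes the 16 positions with cycle lengths [1, 1, 2, 4, 4, 4].
Every counter is home exactly when every cycle has completed a whole number of laps, i.e. after lcm(1, 2, 4) = 4 out-shuffles.

4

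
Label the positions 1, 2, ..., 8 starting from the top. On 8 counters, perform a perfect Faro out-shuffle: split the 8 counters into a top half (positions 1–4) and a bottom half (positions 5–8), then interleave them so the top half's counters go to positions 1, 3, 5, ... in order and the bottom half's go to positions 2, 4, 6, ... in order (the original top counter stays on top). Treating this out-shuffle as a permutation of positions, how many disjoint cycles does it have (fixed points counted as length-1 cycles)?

Trace each unvisited position around until it returns:
(1) (2 3 5) (4 7 6) (8)
4 cycles in total.

4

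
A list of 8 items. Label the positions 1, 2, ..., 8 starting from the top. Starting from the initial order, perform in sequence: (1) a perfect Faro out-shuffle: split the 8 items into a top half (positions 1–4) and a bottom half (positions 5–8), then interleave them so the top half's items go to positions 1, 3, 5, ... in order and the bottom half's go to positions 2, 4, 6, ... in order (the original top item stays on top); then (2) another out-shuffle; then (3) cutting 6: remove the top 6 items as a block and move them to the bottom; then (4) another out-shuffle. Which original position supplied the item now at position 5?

Undo the operations in reverse order, starting from position 5:
  undo op 4 (out-shuffle, from top half): 5 ← 3
  undo op 3 (cut 6): 3 ← 1
  undo op 2 (out-shuffle, from top half): 1 ← 1
  undo op 1 (out-shuffle, from top half): 1 ← 1
So the item at position 5 came from original position 1.

1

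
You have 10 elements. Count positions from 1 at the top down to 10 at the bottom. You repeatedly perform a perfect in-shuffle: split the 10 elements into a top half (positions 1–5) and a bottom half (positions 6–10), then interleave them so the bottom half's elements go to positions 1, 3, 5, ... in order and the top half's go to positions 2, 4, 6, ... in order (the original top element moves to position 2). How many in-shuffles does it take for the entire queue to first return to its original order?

10

The in-shuffle permutes the 10 positions with cycle lengths [10].
Every element is home exactly when every cycle has completed a whole number of laps, i.e. after lcm(10) = 10 in-shuffles.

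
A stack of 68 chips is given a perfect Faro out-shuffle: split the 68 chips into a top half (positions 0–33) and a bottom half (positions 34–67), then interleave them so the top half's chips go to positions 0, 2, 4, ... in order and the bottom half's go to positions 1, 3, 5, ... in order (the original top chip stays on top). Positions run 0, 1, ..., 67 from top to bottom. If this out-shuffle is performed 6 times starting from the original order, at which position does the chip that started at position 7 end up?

Track the chip's position through each out-shuffle:
7 → 14 → 28 → 56 → 45 → 23 → 46

46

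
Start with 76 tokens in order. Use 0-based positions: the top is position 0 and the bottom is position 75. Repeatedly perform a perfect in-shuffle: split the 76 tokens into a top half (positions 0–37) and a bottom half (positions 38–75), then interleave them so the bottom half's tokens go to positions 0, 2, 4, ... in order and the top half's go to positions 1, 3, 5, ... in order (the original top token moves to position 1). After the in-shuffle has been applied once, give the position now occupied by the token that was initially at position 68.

60

Track the token's position through each in-shuffle:
68 → 60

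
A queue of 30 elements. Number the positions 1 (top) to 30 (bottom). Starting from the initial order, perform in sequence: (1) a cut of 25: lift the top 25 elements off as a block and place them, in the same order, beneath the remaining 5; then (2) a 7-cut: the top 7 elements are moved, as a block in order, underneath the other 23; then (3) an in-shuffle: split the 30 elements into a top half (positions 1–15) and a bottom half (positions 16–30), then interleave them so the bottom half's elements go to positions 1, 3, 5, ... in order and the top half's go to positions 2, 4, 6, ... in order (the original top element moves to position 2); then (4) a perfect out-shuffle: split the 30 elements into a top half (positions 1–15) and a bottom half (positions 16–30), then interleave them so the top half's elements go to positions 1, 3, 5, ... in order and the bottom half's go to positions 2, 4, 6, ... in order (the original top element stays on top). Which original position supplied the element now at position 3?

Undo the operations in reverse order, starting from position 3:
  undo op 4 (out-shuffle, from top half): 3 ← 2
  undo op 3 (in-shuffle, from top half): 2 ← 1
  undo op 2 (cut 7): 1 ← 8
  undo op 1 (cut 25): 8 ← 3
So the element at position 3 came from original position 3.

3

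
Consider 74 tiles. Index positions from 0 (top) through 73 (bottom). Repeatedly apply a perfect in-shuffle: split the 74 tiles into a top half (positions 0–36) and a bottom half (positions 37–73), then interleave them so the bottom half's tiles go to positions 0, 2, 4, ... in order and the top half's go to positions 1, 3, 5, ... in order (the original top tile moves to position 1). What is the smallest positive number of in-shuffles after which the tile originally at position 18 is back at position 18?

20

Follow position 18 under repeated in-shuffles:
18 → 37 → 0 → 1 → 3 → 7 → 15 → 31 → 63 → 52 → 30 → 61 → 48 → 22 → 45 → 16 → 33 → 67 → 60 → 46 → 18
It first returns after 20 in-shuffles.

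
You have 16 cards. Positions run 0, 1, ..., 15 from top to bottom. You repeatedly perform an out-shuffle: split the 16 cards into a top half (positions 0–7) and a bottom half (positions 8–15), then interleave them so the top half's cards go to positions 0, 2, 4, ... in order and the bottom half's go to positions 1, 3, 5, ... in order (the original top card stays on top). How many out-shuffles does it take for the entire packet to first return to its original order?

4

The out-shuffle permutes the 16 positions with cycle lengths [1, 1, 2, 4, 4, 4].
Every card is home exactly when every cycle has completed a whole number of laps, i.e. after lcm(1, 2, 4) = 4 out-shuffles.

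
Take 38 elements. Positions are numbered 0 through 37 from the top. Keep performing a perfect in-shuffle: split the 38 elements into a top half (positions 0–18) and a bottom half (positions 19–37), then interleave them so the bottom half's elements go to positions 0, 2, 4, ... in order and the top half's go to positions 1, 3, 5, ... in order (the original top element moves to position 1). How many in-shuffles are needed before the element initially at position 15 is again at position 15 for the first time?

12

Follow position 15 under repeated in-shuffles:
15 → 31 → 24 → 10 → 21 → 4 → 9 → 19 → 0 → 1 → 3 → 7 → 15
It first returns after 12 in-shuffles.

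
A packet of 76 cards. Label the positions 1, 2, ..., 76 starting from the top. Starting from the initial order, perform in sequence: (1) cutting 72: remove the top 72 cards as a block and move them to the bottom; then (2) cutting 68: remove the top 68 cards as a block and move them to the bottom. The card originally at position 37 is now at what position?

49

Track the card from position 37 forward through each operation:
  after op 1 (cut 72): 37 → 41
  after op 2 (cut 68): 41 → 49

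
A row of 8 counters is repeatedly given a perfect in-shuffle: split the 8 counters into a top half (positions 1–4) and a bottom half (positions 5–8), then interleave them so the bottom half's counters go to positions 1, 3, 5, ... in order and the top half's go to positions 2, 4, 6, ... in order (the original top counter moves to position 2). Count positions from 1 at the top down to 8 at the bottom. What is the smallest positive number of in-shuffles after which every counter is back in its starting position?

The in-shuffle permutes the 8 positions with cycle lengths [2, 6].
Every counter is home exactly when every cycle has completed a whole number of laps, i.e. after lcm(2, 6) = 6 in-shuffles.

6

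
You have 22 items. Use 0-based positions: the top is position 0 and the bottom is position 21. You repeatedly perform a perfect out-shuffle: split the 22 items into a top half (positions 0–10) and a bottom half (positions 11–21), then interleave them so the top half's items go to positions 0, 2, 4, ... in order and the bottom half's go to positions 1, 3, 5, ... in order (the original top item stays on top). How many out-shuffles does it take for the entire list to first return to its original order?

6

The out-shuffle permutes the 22 positions with cycle lengths [1, 1, 2, 3, 3, 6, 6].
Every item is home exactly when every cycle has completed a whole number of laps, i.e. after lcm(1, 2, 3, 6) = 6 out-shuffles.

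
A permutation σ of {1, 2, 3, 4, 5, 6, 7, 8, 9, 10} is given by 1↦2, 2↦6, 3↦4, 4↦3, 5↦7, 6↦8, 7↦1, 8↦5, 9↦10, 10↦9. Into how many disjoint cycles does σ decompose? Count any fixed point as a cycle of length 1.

3

Cycle decomposition: (1 2 6 8 5 7) (3 4) (9 10).
3 cycles.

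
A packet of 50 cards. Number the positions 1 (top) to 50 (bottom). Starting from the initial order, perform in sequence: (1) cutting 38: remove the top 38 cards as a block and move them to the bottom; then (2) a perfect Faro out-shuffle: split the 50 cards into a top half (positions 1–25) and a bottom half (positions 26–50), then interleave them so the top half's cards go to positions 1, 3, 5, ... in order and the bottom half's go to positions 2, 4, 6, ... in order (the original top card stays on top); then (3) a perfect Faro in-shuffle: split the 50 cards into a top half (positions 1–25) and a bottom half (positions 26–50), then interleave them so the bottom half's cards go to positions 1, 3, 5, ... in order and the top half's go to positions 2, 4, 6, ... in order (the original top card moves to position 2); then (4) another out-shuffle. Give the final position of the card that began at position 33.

8

Track the card from position 33 forward through each operation:
  after op 1 (cut 38): 33 → 45
  after op 2 (out-shuffle): 45 → 40
  after op 3 (in-shuffle): 40 → 29
  after op 4 (out-shuffle): 29 → 8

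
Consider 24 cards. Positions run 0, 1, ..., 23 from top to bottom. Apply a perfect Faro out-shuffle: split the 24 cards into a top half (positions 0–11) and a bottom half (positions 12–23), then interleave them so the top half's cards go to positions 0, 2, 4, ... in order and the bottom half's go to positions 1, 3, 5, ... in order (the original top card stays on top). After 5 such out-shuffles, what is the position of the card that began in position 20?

19

Track the card's position through each out-shuffle:
20 → 17 → 11 → 22 → 21 → 19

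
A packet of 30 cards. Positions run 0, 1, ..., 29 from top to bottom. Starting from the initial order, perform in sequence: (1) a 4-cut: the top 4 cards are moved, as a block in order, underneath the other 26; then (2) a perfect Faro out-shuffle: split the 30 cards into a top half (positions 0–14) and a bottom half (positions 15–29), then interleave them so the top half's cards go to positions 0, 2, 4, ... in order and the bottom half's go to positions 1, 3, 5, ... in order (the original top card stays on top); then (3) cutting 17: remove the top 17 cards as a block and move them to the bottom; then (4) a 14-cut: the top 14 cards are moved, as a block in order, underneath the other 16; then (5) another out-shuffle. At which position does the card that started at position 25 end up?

Track the card from position 25 forward through each operation:
  after op 1 (cut 4): 25 → 21
  after op 2 (out-shuffle): 21 → 13
  after op 3 (cut 17): 13 → 26
  after op 4 (cut 14): 26 → 12
  after op 5 (out-shuffle): 12 → 24

24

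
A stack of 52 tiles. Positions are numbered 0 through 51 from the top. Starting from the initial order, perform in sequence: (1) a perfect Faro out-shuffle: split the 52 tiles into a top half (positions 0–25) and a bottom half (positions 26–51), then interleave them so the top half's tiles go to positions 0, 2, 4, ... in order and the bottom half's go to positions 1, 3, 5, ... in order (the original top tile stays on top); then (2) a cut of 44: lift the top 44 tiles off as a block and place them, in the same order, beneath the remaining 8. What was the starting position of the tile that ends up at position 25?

34

Undo the operations in reverse order, starting from position 25:
  undo op 2 (cut 44): 25 ← 17
  undo op 1 (out-shuffle, from bottom half): 17 ← 34
So the tile at position 25 came from original position 34.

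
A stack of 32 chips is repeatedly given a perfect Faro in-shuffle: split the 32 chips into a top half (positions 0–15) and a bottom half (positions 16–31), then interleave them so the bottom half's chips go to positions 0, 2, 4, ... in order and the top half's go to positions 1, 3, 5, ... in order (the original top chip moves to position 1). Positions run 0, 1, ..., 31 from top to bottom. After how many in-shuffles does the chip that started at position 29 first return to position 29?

10

Follow position 29 under repeated in-shuffles:
29 → 26 → 20 → 8 → 17 → 2 → 5 → 11 → 23 → 14 → 29
It first returns after 10 in-shuffles.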